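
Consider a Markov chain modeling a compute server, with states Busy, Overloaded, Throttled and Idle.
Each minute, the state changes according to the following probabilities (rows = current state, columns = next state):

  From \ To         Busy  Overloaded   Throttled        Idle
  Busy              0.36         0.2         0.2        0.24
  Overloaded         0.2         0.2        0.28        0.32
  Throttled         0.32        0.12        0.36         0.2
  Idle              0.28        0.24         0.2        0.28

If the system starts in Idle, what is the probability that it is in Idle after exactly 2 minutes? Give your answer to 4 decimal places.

0.2624

Propagate the distribution vector 2 minutes from Idle.
After 0 minutes: (0.0000, 0.0000, 0.0000, 1.0000)
After 1 minute: (0.2800, 0.2400, 0.2000, 0.2800)
After 2 minutes: (0.2912, 0.1952, 0.2512, 0.2624)
P(in Idle after 2 minutes) = 0.2624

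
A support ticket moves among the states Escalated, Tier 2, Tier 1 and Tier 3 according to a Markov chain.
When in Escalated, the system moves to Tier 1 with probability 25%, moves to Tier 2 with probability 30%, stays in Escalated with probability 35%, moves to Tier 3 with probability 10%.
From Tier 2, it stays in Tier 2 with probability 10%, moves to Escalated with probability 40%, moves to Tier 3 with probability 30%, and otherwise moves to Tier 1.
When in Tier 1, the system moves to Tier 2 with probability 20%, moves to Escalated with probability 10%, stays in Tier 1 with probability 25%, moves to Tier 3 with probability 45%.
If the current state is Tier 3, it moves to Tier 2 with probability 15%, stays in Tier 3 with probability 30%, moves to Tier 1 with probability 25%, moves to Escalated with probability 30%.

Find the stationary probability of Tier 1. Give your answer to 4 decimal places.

Let the stationary distribution be π with π = πP and π_1 + π_2 + π_3 + π_4 = 1.
π_1 = 0.35·π_1 + 0.4·π_2 + 0.1·π_3 + 0.3·π_4
π_2 = 0.3·π_1 + 0.1·π_2 + 0.2·π_3 + 0.15·π_4
π_3 = 0.25·π_1 + 0.2·π_2 + 0.25·π_3 + 0.25·π_4
Solving with the normalization constraint gives π = (0.2858, 0.1951, 0.2402, 0.2789).
So the stationary probability of Tier 1 is 0.2402.

0.2402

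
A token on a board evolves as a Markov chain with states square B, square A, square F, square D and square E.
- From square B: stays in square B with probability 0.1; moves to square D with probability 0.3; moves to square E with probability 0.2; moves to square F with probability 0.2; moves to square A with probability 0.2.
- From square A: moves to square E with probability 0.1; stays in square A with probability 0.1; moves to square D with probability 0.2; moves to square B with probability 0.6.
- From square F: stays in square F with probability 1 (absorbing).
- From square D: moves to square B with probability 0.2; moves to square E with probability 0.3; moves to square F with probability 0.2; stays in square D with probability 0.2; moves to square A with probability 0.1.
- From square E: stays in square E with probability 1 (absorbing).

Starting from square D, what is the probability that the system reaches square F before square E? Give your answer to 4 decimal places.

0.4097

Let h(s) be the probability of absorption at square F starting from transient state s. Then h(square F) = 1 and h(square E) = 0. By first-step analysis:
h(square B) = 0.1·h(square B) + 0.2·h(square A) + 0.2·1 + 0.3·h(square D) + 0.2·0
h(square A) = 0.6·h(square B) + 0.1·h(square A) + 0.2·h(square D) + 0.1·0
h(square D) = 0.2·h(square B) + 0.1·h(square A) + 0.2·1 + 0.2·h(square D) + 0.3·0
Solving: h(square B) = 0.4449, h(square A) = 0.3877, h(square D) = 0.4097.
Starting from square D, the probability is 0.4097.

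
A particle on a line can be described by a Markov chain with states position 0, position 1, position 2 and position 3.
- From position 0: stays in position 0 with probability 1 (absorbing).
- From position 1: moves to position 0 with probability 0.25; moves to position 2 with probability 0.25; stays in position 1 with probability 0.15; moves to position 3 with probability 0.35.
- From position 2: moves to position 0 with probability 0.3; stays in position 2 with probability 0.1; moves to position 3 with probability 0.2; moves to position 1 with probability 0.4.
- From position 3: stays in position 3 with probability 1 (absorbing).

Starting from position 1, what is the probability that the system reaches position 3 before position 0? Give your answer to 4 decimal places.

0.5489

Let h(s) be the probability of absorption at position 3 starting from transient state s. Then h(position 3) = 1 and h(position 0) = 0. By first-step analysis:
h(position 1) = 0.25·0 + 0.15·h(position 1) + 0.25·h(position 2) + 0.35·1
h(position 2) = 0.3·0 + 0.4·h(position 1) + 0.1·h(position 2) + 0.2·1
Solving: h(position 1) = 0.5489, h(position 2) = 0.4662.
Starting from position 1, the probability is 0.5489.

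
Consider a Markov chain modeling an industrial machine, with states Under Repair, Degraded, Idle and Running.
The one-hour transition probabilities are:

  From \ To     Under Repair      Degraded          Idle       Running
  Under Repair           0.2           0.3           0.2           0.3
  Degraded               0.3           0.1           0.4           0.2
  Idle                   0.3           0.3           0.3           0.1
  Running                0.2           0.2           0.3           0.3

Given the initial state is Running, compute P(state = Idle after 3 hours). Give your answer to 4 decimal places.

0.2980

Propagate the distribution vector 3 hours from Running.
After 0 hours: (0.0000, 0.0000, 0.0000, 1.0000)
After 1 hour: (0.2000, 0.2000, 0.3000, 0.3000)
After 2 hours: (0.2500, 0.2300, 0.3000, 0.2200)
After 3 hours: (0.2530, 0.2320, 0.2980, 0.2170)
P(in Idle after 3 hours) = 0.2980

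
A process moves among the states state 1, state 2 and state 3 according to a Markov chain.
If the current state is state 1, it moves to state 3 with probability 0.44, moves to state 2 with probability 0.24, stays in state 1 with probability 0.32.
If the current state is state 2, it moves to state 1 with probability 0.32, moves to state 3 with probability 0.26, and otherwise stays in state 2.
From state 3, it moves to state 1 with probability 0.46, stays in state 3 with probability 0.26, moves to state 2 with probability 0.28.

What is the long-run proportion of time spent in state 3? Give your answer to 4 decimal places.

0.3258

Let the stationary distribution be π with π = πP and π_1 + π_2 + π_3 = 1.
π_1 = 0.32·π_1 + 0.32·π_2 + 0.46·π_3
π_2 = 0.24·π_1 + 0.42·π_2 + 0.28·π_3
Solving with the normalization constraint gives π = (0.3656, 0.3086, 0.3258).
So the stationary probability of state 3 is 0.3258.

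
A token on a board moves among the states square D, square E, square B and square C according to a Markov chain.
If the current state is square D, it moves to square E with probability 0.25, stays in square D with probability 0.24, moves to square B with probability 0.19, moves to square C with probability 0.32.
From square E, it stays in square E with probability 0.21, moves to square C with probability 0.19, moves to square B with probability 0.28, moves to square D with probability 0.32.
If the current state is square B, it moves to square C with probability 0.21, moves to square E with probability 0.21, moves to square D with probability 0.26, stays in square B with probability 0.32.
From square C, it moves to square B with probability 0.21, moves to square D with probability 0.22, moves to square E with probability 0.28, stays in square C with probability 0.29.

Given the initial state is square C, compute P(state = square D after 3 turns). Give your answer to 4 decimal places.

0.2591

Propagate the distribution vector 3 turns from square C.
After 0 turns: (0.0000, 0.0000, 0.0000, 1.0000)
After 1 turn: (0.2200, 0.2800, 0.2100, 0.2900)
After 2 turns: (0.2608, 0.2391, 0.2483, 0.2518)
After 3 turns: (0.2591, 0.2381, 0.2488, 0.2541)
P(in square D after 3 turns) = 0.2591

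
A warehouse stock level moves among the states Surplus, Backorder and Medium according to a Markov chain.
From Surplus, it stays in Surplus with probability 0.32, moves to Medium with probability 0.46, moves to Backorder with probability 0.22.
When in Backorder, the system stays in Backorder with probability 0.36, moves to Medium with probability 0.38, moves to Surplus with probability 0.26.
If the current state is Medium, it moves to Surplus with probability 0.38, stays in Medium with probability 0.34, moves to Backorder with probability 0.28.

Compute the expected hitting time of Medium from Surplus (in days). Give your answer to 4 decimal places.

2.2751

Let t(s) be the expected number of days to first reach Medium from state s, with t(Medium) = 0. Conditioning on the first day:
t(Surplus) = 1 + 0.32·t(Surplus) + 0.22·t(Backorder)
t(Backorder) = 1 + 0.26·t(Surplus) + 0.36·t(Backorder)
Solving: t(Surplus) = 2.2751, t(Backorder) = 2.4868.
Expected days from Surplus to Medium: 2.2751.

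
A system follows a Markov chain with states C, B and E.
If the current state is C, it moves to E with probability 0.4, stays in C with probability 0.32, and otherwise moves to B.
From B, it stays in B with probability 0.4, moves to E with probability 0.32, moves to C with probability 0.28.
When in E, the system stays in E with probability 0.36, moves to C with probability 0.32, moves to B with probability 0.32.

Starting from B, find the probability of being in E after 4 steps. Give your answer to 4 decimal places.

Propagate the distribution vector 4 steps from B.
After 0 steps: (0.0000, 1.0000, 0.0000)
After 1 step: (0.2800, 0.4000, 0.3200)
After 2 steps: (0.3040, 0.3408, 0.3552)
After 3 steps: (0.3064, 0.3351, 0.3585)
After 4 steps: (0.3066, 0.3346, 0.3589)
P(in E after 4 steps) = 0.3589

0.3589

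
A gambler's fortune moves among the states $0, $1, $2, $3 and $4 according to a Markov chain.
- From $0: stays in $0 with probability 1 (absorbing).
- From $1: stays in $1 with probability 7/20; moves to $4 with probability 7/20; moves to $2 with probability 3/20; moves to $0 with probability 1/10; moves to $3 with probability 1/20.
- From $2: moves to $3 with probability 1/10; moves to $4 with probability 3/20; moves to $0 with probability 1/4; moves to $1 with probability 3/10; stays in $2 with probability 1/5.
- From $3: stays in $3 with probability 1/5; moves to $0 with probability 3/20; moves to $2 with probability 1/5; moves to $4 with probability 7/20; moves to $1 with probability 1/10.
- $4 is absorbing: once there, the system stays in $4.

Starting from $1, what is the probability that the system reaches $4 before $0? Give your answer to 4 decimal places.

Let h(s) be the probability of absorption at $4 starting from transient state s. Then h($4) = 1 and h($0) = 0. By first-step analysis:
h($1) = 0.1·0 + 0.35·h($1) + 0.15·h($2) + 0.05·h($3) + 0.35·1
h($2) = 0.25·0 + 0.3·h($1) + 0.2·h($2) + 0.1·h($3) + 0.15·1
h($3) = 0.15·0 + 0.1·h($1) + 0.2·h($2) + 0.2·h($3) + 0.35·1
Solving: h($1) = 0.7134, h($2) = 0.5377, h($3) = 0.6611.
Starting from $1, the probability is 0.7134.

0.7134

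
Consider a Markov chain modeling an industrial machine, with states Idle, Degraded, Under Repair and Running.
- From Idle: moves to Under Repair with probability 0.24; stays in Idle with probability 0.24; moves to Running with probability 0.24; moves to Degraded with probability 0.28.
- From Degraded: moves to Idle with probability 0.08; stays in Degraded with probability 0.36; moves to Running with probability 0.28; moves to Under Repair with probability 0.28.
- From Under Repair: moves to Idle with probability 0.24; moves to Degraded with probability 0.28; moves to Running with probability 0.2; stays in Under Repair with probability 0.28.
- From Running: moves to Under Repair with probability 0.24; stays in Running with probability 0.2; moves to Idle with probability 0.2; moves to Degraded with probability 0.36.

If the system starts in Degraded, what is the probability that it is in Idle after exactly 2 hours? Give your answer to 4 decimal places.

0.1712

Propagate the distribution vector 2 hours from Degraded.
After 0 hours: (0.0000, 1.0000, 0.0000, 0.0000)
After 1 hour: (0.0800, 0.3600, 0.2800, 0.2800)
After 2 hours: (0.1712, 0.3312, 0.2656, 0.2320)
P(in Idle after 2 hours) = 0.1712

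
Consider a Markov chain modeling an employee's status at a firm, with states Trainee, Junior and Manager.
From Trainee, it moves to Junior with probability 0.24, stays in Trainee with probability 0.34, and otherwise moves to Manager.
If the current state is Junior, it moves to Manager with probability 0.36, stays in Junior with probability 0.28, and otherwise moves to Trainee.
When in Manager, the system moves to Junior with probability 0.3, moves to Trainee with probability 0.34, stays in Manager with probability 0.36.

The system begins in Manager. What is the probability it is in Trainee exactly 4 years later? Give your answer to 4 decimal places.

Propagate the distribution vector 4 years from Manager.
After 0 years: (0.0000, 0.0000, 1.0000)
After 1 year: (0.3400, 0.3000, 0.3600)
After 2 years: (0.3460, 0.2736, 0.3804)
After 3 years: (0.3455, 0.2738, 0.3808)
After 4 years: (0.3455, 0.2738, 0.3807)
P(in Trainee after 4 years) = 0.3455

0.3455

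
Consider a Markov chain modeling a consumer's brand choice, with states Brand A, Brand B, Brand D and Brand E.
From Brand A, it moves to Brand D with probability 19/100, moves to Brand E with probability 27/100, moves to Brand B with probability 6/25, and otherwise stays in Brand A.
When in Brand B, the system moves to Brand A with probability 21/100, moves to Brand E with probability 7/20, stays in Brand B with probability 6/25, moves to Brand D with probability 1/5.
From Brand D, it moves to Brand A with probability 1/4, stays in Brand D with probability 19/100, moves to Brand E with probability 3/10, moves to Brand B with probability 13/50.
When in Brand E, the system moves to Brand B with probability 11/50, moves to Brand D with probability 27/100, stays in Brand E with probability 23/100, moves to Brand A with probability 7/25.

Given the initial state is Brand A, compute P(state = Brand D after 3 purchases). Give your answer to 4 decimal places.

Propagate the distribution vector 3 purchases from Brand A.
After 0 purchases: (1.0000, 0.0000, 0.0000, 0.0000)
After 1 purchase: (0.3000, 0.2400, 0.1900, 0.2700)
After 2 purchases: (0.2635, 0.2384, 0.2140, 0.2841)
After 3 purchases: (0.2622, 0.2386, 0.2151, 0.2841)
P(in Brand D after 3 purchases) = 0.2151

0.2151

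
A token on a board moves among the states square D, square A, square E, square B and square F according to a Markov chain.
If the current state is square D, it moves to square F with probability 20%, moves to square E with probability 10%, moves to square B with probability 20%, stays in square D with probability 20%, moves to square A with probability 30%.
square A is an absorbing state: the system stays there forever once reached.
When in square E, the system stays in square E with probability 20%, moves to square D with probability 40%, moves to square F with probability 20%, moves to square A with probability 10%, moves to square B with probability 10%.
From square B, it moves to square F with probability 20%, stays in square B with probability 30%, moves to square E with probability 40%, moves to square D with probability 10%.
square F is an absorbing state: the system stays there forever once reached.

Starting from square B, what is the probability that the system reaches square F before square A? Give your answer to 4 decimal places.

0.6903

Let h(s) be the probability of absorption at square F starting from transient state s. Then h(square F) = 1 and h(square A) = 0. By first-step analysis:
h(square D) = 0.2·h(square D) + 0.3·0 + 0.1·h(square E) + 0.2·h(square B) + 0.2·1
h(square E) = 0.4·h(square D) + 0.1·0 + 0.2·h(square E) + 0.1·h(square B) + 0.2·1
h(square B) = 0.1·h(square D) + 0.4·h(square E) + 0.3·h(square B) + 0.2·1
Solving: h(square D) = 0.4956, h(square E) = 0.5841, h(square B) = 0.6903.
Starting from square B, the probability is 0.6903.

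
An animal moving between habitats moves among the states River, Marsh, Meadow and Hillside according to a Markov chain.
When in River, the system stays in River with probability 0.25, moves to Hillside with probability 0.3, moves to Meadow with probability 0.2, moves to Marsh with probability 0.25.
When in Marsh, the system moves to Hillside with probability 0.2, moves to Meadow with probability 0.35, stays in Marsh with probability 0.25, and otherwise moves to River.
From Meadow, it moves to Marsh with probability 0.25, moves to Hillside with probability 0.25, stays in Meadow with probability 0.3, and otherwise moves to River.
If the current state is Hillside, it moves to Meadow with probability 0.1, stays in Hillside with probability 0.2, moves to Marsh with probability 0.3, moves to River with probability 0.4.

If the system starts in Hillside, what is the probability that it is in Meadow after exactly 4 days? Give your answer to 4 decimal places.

0.2394

Propagate the distribution vector 4 days from Hillside.
After 0 days: (0.0000, 0.0000, 0.0000, 1.0000)
After 1 day: (0.4000, 0.3000, 0.1000, 0.2000)
After 2 days: (0.2600, 0.2600, 0.2350, 0.2450)
After 3 days: (0.2620, 0.2623, 0.2380, 0.2378)
After 4 days: (0.2607, 0.2619, 0.2394, 0.2381)
P(in Meadow after 4 days) = 0.2394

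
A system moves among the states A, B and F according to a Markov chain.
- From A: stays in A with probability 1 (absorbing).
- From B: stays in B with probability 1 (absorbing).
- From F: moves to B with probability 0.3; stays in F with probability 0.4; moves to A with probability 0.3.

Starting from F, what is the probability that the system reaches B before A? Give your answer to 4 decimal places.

0.5000

Let h(s) be the probability of absorption at B starting from transient state s. Then h(B) = 1 and h(A) = 0. By first-step analysis:
h(F) = 0.3·0 + 0.3·1 + 0.4·h(F)
Solving: h(F) = 0.5000.
Starting from F, the probability is 0.5000.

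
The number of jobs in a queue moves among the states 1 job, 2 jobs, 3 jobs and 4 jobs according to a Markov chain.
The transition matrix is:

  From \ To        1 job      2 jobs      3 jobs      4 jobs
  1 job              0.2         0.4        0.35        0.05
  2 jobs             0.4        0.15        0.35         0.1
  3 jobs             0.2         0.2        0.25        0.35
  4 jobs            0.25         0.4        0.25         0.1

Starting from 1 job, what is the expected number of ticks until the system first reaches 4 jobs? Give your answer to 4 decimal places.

6.2929

Let t(s) be the expected number of ticks to first reach 4 jobs from state s, with t(4 jobs) = 0. Conditioning on the first tick:
t(1 job) = 1 + 0.2·t(1 job) + 0.4·t(2 jobs) + 0.35·t(3 jobs)
t(2 jobs) = 1 + 0.4·t(1 job) + 0.15·t(2 jobs) + 0.35·t(3 jobs)
t(3 jobs) = 1 + 0.2·t(1 job) + 0.2·t(2 jobs) + 0.25·t(3 jobs)
Solving: t(1 job) = 6.2929, t(2 jobs) = 6.0412, t(3 jobs) = 4.6224.
Expected ticks from 1 job to 4 jobs: 6.2929.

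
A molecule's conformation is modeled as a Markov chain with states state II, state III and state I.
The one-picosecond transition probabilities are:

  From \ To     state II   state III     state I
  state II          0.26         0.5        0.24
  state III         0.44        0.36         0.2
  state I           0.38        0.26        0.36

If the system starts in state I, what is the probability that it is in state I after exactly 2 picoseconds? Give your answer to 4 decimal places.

0.2728

Sum over the intermediate state after 1 picosecond:
P = P(state I→state II)·P(state II→state I) + P(state I→state III)·P(state III→state I) + P(state I→state I)·P(state I→state I)
  = 0.38×0.24 + 0.26×0.2 + 0.36×0.36
  = 0.0912 + 0.0520 + 0.1296 = 0.2728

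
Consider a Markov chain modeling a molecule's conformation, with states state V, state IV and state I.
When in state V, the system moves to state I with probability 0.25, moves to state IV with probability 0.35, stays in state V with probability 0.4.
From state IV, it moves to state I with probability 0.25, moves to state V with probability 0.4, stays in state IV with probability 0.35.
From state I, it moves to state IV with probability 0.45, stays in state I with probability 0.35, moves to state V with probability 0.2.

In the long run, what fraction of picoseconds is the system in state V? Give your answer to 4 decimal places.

0.3444

Let the stationary distribution be π with π = πP and π_1 + π_2 + π_3 = 1.
π_1 = 0.4·π_1 + 0.4·π_2 + 0.2·π_3
π_2 = 0.35·π_1 + 0.35·π_2 + 0.45·π_3
Solving with the normalization constraint gives π = (0.3444, 0.3778, 0.2778).
So the stationary probability of state V is 0.3444.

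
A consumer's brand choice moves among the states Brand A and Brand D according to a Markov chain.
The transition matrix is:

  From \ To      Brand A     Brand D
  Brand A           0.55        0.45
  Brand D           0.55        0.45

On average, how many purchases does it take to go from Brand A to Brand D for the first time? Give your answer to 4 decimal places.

Let t(s) be the expected number of purchases to first reach Brand D from state s, with t(Brand D) = 0. Conditioning on the first purchase:
t(Brand A) = 1 + 0.55·t(Brand A)
Solving: t(Brand A) = 2.2222.
Expected purchases from Brand A to Brand D: 2.2222.

2.2222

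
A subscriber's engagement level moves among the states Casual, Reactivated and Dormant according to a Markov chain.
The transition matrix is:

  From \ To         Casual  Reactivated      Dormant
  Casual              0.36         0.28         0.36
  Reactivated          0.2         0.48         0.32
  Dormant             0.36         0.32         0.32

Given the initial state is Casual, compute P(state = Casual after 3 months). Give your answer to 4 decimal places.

Propagate the distribution vector 3 months from Casual.
After 0 months: (1.0000, 0.0000, 0.0000)
After 1 month: (0.3600, 0.2800, 0.3600)
After 2 months: (0.3152, 0.3504, 0.3344)
After 3 months: (0.3039, 0.3635, 0.3326)
P(in Casual after 3 months) = 0.3039

0.3039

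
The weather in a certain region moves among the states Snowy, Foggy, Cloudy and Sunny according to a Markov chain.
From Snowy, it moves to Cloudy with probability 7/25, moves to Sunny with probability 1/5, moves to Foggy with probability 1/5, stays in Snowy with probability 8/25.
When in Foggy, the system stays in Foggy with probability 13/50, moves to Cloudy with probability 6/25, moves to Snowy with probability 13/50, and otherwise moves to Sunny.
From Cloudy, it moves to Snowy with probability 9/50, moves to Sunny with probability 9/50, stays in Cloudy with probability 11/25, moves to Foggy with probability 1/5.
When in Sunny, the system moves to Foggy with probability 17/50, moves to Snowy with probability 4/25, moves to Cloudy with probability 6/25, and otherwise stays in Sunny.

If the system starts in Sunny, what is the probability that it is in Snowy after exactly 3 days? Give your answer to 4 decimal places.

0.2275

Propagate the distribution vector 3 days from Sunny.
After 0 days: (0.0000, 0.0000, 0.0000, 1.0000)
After 1 day: (0.1600, 0.3400, 0.2400, 0.2600)
After 2 days: (0.2244, 0.2568, 0.2944, 0.2244)
After 3 days: (0.2275, 0.2468, 0.3079, 0.2178)
P(in Snowy after 3 days) = 0.2275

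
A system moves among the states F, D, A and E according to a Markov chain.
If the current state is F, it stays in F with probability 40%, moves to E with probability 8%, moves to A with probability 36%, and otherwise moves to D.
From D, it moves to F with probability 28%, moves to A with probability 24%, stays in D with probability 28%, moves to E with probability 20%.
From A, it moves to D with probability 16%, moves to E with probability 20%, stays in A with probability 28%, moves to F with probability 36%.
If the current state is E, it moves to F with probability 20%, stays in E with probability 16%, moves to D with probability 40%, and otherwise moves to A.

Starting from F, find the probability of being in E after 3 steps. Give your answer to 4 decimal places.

Propagate the distribution vector 3 steps from F.
After 0 steps: (1.0000, 0.0000, 0.0000, 0.0000)
After 1 step: (0.4000, 0.1600, 0.3600, 0.0800)
After 2 steps: (0.3504, 0.1984, 0.3024, 0.1488)
After 3 steps: (0.3343, 0.2195, 0.2941, 0.1520)
P(in E after 3 steps) = 0.1520

0.1520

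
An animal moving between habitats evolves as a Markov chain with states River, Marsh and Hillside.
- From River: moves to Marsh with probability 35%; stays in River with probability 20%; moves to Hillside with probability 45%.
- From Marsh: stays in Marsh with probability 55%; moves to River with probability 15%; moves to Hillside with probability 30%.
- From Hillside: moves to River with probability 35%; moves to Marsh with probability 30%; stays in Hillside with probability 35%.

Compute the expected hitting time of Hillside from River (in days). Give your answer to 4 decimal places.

Let t(s) be the expected number of days to first reach Hillside from state s, with t(Hillside) = 0. Conditioning on the first day:
t(River) = 1 + 0.2·t(River) + 0.35·t(Marsh)
t(Marsh) = 1 + 0.15·t(River) + 0.55·t(Marsh)
Solving: t(River) = 2.6016, t(Marsh) = 3.0894.
Expected days from River to Hillside: 2.6016.

2.6016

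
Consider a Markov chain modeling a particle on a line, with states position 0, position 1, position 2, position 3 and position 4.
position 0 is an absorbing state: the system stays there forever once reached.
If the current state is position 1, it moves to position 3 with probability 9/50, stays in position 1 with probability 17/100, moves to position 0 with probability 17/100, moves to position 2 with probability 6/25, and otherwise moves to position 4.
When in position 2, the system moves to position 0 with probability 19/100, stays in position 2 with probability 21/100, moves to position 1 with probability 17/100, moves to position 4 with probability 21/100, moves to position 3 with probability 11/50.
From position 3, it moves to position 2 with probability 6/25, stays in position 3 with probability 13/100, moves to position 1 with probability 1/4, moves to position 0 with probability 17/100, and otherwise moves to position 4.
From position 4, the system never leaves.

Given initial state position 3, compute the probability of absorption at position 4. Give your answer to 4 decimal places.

0.5534

Let h(s) be the probability of absorption at position 4 starting from transient state s. Then h(position 4) = 1 and h(position 0) = 0. By first-step analysis:
h(position 1) = 0.17·0 + 0.17·h(position 1) + 0.24·h(position 2) + 0.18·h(position 3) + 0.24·1
h(position 2) = 0.19·0 + 0.17·h(position 1) + 0.21·h(position 2) + 0.22·h(position 3) + 0.21·1
h(position 3) = 0.17·0 + 0.25·h(position 1) + 0.24·h(position 2) + 0.13·h(position 3) + 0.21·1
Solving: h(position 1) = 0.5658, h(position 2) = 0.5417, h(position 3) = 0.5534.
Starting from position 3, the probability is 0.5534.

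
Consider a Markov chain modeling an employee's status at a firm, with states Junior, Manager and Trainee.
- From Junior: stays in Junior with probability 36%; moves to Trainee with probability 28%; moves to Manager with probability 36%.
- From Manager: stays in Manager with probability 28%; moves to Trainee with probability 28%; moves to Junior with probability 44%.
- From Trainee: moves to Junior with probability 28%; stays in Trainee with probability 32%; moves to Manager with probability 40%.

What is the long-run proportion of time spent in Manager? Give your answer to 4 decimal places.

Let the stationary distribution be π with π = πP and π_1 + π_2 + π_3 = 1.
π_1 = 0.36·π_1 + 0.44·π_2 + 0.28·π_3
π_2 = 0.36·π_1 + 0.28·π_2 + 0.4·π_3
Solving with the normalization constraint gives π = (0.3642, 0.3441, 0.2917).
So the stationary probability of Manager is 0.3441.

0.3441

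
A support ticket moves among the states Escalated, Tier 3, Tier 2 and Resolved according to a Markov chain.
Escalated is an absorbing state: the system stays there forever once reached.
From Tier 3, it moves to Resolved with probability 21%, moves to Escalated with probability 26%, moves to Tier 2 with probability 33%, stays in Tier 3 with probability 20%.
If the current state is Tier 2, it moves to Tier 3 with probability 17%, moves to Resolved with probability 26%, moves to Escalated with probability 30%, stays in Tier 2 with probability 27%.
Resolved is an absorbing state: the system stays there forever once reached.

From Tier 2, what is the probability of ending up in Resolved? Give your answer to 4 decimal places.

0.4616

Let h(s) be the probability of absorption at Resolved starting from transient state s. Then h(Resolved) = 1 and h(Escalated) = 0. By first-step analysis:
h(Tier 3) = 0.26·0 + 0.2·h(Tier 3) + 0.33·h(Tier 2) + 0.21·1
h(Tier 2) = 0.3·0 + 0.17·h(Tier 3) + 0.27·h(Tier 2) + 0.26·1
Solving: h(Tier 3) = 0.4529, h(Tier 2) = 0.4616.
Starting from Tier 2, the probability is 0.4616.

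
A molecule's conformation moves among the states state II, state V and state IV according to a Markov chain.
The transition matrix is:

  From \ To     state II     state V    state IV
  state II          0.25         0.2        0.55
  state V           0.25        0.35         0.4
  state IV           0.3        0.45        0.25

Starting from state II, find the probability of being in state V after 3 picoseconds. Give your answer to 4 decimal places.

Propagate the distribution vector 3 picoseconds from state II.
After 0 picoseconds: (1.0000, 0.0000, 0.0000)
After 1 picosecond: (0.2500, 0.2000, 0.5500)
After 2 picoseconds: (0.2775, 0.3675, 0.3550)
After 3 picoseconds: (0.2678, 0.3439, 0.3884)
P(in state V after 3 picoseconds) = 0.3439

0.3439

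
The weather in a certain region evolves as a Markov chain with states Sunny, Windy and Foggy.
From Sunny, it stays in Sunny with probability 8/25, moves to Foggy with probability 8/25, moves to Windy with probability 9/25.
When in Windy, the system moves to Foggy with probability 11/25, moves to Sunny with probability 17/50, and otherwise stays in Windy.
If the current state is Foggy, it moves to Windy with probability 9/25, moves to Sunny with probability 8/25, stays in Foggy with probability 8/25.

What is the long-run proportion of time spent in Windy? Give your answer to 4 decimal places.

0.3158

Let the stationary distribution be π with π = πP and π_1 + π_2 + π_3 = 1.
π_1 = 0.32·π_1 + 0.34·π_2 + 0.32·π_3
π_2 = 0.36·π_1 + 0.22·π_2 + 0.36·π_3
Solving with the normalization constraint gives π = (0.3263, 0.3158, 0.3579).
So the stationary probability of Windy is 0.3158.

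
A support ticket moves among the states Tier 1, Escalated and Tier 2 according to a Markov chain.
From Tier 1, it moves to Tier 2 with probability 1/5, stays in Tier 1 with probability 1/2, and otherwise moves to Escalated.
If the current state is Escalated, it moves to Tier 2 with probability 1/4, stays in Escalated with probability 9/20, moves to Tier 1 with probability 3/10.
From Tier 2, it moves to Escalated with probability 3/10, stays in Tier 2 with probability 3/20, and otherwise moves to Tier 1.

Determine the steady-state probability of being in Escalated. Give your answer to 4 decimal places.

0.3529

Let the stationary distribution be π with π = πP and π_1 + π_2 + π_3 = 1.
π_1 = 0.5·π_1 + 0.3·π_2 + 0.55·π_3
π_2 = 0.3·π_1 + 0.45·π_2 + 0.3·π_3
Solving with the normalization constraint gives π = (0.4398, 0.3529, 0.2073).
So the stationary probability of Escalated is 0.3529.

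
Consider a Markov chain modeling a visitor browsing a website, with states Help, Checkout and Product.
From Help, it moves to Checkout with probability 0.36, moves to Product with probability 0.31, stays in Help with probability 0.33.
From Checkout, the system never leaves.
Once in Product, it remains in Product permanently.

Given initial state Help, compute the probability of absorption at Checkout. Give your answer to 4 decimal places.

Let h(s) be the probability of absorption at Checkout starting from transient state s. Then h(Checkout) = 1 and h(Product) = 0. By first-step analysis:
h(Help) = 0.33·h(Help) + 0.36·1 + 0.31·0
Solving: h(Help) = 0.5373.
Starting from Help, the probability is 0.5373.

0.5373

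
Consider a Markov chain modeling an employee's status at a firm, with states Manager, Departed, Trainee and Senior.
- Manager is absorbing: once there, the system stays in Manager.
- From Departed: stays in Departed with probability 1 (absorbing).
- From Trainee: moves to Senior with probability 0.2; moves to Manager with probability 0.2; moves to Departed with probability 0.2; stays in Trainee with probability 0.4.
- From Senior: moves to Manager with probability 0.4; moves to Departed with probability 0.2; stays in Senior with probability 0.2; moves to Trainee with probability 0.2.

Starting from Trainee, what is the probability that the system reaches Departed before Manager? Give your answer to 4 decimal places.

Let h(s) be the probability of absorption at Departed starting from transient state s. Then h(Departed) = 1 and h(Manager) = 0. By first-step analysis:
h(Trainee) = 0.2·0 + 0.2·1 + 0.4·h(Trainee) + 0.2·h(Senior)
h(Senior) = 0.4·0 + 0.2·1 + 0.2·h(Trainee) + 0.2·h(Senior)
Solving: h(Trainee) = 0.4545, h(Senior) = 0.3636.
Starting from Trainee, the probability is 0.4545.

0.4545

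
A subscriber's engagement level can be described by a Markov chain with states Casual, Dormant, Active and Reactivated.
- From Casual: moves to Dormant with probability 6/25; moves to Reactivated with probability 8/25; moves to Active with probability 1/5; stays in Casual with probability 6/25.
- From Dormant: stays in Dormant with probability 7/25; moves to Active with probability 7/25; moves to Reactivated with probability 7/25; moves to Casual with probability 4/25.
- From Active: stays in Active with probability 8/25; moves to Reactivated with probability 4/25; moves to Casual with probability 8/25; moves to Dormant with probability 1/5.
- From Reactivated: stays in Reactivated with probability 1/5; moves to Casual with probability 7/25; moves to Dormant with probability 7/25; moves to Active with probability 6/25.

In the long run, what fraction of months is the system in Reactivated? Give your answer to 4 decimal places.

0.2396

Let the stationary distribution be π with π = πP and π_1 + π_2 + π_3 + π_4 = 1.
π_1 = 0.24·π_1 + 0.16·π_2 + 0.32·π_3 + 0.28·π_4
π_2 = 0.24·π_1 + 0.28·π_2 + 0.2·π_3 + 0.28·π_4
π_3 = 0.2·π_1 + 0.28·π_2 + 0.32·π_3 + 0.24·π_4
Solving with the normalization constraint gives π = (0.2505, 0.2491, 0.2608, 0.2396).
So the stationary probability of Reactivated is 0.2396.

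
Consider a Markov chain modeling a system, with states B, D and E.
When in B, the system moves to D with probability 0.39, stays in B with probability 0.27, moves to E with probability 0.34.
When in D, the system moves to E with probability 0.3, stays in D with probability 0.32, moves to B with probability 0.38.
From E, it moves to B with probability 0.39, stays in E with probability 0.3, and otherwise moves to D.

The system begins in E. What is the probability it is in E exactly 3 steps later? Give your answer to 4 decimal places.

0.3136

Propagate the distribution vector 3 steps from E.
After 0 steps: (0.0000, 0.0000, 1.0000)
After 1 step: (0.3900, 0.3100, 0.3000)
After 2 steps: (0.3401, 0.3443, 0.3156)
After 3 steps: (0.3457, 0.3407, 0.3136)
P(in E after 3 steps) = 0.3136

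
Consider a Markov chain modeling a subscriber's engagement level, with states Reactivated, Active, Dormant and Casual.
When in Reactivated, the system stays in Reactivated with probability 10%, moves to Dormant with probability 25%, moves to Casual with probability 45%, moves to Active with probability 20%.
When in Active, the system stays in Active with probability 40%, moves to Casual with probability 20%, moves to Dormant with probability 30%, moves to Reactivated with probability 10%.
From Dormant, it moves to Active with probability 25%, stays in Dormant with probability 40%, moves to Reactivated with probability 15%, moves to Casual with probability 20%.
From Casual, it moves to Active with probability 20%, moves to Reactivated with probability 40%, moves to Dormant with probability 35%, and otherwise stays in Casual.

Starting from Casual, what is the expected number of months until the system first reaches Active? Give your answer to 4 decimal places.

Let t(s) be the expected number of months to first reach Active from state s, with t(Active) = 0. Conditioning on the first month:
t(Reactivated) = 1 + 0.1·t(Reactivated) + 0.25·t(Dormant) + 0.45·t(Casual)
t(Dormant) = 1 + 0.15·t(Reactivated) + 0.4·t(Dormant) + 0.2·t(Casual)
t(Casual) = 1 + 0.4·t(Reactivated) + 0.35·t(Dormant) + 0.05·t(Casual)
Solving: t(Reactivated) = 4.6242, t(Dormant) = 4.3578, t(Casual) = 4.6051.
Expected months from Casual to Active: 4.6051.

4.6051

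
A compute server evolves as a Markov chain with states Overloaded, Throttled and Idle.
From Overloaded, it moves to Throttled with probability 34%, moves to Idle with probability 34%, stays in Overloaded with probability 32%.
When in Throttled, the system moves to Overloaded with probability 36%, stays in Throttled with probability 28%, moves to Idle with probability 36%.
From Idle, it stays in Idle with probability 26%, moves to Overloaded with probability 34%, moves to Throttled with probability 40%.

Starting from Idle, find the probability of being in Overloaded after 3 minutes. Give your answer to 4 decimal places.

0.3398

Propagate the distribution vector 3 minutes from Idle.
After 0 minutes: (0.0000, 0.0000, 1.0000)
After 1 minute: (0.3400, 0.4000, 0.2600)
After 2 minutes: (0.3412, 0.3316, 0.3272)
After 3 minutes: (0.3398, 0.3397, 0.3205)
P(in Overloaded after 3 minutes) = 0.3398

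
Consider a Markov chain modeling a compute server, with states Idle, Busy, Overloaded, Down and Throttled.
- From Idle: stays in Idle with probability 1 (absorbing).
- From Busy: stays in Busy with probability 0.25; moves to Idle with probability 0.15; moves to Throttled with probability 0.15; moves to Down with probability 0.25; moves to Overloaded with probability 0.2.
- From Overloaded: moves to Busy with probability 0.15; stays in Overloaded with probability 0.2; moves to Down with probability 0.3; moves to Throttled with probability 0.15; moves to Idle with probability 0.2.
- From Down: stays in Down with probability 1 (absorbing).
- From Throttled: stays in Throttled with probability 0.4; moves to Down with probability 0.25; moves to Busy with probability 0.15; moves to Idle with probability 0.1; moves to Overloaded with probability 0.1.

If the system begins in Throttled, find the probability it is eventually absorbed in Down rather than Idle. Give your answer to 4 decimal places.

0.6789

Let h(s) be the probability of absorption at Down starting from transient state s. Then h(Down) = 1 and h(Idle) = 0. By first-step analysis:
h(Busy) = 0.15·0 + 0.25·h(Busy) + 0.2·h(Overloaded) + 0.25·1 + 0.15·h(Throttled)
h(Overloaded) = 0.2·0 + 0.15·h(Busy) + 0.2·h(Overloaded) + 0.3·1 + 0.15·h(Throttled)
h(Throttled) = 0.1·0 + 0.15·h(Busy) + 0.1·h(Overloaded) + 0.25·1 + 0.4·h(Throttled)
Solving: h(Busy) = 0.6348, h(Overloaded) = 0.6213, h(Throttled) = 0.6789.
Starting from Throttled, the probability is 0.6789.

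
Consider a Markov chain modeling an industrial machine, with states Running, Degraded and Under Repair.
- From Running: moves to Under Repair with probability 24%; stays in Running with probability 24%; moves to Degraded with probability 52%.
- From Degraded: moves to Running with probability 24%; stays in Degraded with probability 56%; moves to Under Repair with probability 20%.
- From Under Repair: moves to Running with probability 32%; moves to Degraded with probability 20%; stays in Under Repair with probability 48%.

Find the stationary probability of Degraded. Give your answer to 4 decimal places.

Let the stationary distribution be π with π = πP and π_1 + π_2 + π_3 = 1.
π_1 = 0.24·π_1 + 0.24·π_2 + 0.32·π_3
π_2 = 0.52·π_1 + 0.56·π_2 + 0.2·π_3
Solving with the normalization constraint gives π = (0.2634, 0.4442, 0.2924).
So the stationary probability of Degraded is 0.4442.

0.4442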